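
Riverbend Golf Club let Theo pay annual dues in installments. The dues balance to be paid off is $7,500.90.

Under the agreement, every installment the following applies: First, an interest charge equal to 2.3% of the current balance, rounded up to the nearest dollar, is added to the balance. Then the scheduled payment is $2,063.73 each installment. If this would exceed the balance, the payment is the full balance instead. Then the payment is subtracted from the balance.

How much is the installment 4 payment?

$1,737.71

Installment 1: $7,500.90 +$173.00 interest = $7,673.90; pay $2,063.73 → $5,610.17
Installment 2: $5,610.17 +$130.00 interest = $5,740.17; pay $2,063.73 → $3,676.44
Installment 3: $3,676.44 +$85.00 interest = $3,761.44; pay $2,063.73 → $1,697.71
Installment 4: $1,697.71 +$40.00 interest = $1,737.71; pay $1,737.71 → $0.00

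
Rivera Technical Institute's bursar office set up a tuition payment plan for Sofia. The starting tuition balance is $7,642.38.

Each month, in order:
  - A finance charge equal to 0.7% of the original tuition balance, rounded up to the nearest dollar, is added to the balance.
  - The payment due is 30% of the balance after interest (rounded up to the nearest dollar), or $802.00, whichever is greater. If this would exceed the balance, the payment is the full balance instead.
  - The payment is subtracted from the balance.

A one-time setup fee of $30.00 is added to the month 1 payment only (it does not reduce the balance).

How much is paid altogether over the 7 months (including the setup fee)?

$8,050.38

Month 1: $7,642.38 +$54.00 interest = $7,696.38; pay $2,309.00 (+ $30.00 fee) → $5,387.38
Month 2: $5,387.38 +$54.00 interest = $5,441.38; pay $1,633.00 → $3,808.38
Month 3: $3,808.38 +$54.00 interest = $3,862.38; pay $1,159.00 → $2,703.38
Month 4: $2,703.38 +$54.00 interest = $2,757.38; pay $828.00 → $1,929.38
Month 5: $1,929.38 +$54.00 interest = $1,983.38; pay $802.00 → $1,181.38
Month 6: $1,181.38 +$54.00 interest = $1,235.38; pay $802.00 → $433.38
Month 7: $433.38 +$54.00 interest = $487.38; pay $487.38 → $0.00
Total paid: $8,050.38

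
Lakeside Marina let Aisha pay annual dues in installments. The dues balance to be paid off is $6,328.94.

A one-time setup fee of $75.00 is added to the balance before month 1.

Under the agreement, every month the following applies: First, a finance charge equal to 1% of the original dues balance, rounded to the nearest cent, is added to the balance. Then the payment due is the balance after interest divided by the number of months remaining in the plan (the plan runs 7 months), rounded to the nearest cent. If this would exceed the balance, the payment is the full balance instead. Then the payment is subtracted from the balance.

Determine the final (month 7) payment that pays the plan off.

$1,078.95

Month 1: opening $6,403.94; interest $63.29 → $6,467.23; payment $923.89; balance $5,543.34
Month 2: opening $5,543.34; interest $63.29 → $5,606.63; payment $934.44; balance $4,672.19
Month 3: opening $4,672.19; interest $63.29 → $4,735.48; payment $947.10; balance $3,788.38
Month 4: opening $3,788.38; interest $63.29 → $3,851.67; payment $962.92; balance $2,888.75
Month 5: opening $2,888.75; interest $63.29 → $2,952.04; payment $984.01; balance $1,968.03
Month 6: opening $1,968.03; interest $63.29 → $2,031.32; payment $1,015.66; balance $1,015.66
Month 7: opening $1,015.66; interest $63.29 → $1,078.95; payment $1,078.95; balance $0.00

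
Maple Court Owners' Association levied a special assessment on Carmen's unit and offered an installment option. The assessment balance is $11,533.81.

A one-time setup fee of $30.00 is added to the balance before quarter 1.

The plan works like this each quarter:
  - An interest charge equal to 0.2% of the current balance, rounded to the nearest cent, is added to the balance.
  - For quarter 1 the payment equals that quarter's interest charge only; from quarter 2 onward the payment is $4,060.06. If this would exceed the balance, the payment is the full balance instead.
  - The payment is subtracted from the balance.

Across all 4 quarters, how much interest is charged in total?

Quarter 1: opening $11,563.81; interest $23.13 → $11,586.94; payment $23.13; balance $11,563.81
Quarter 2: opening $11,563.81; interest $23.13 → $11,586.94; payment $4,060.06; balance $7,526.88
Quarter 3: opening $7,526.88; interest $15.05 → $7,541.93; payment $4,060.06; balance $3,481.87
Quarter 4: opening $3,481.87; interest $6.96 → $3,488.83; payment $3,488.83; balance $0.00
Total interest: $23.13 + $23.13 + $15.05 + $6.96 = $68.27

$68.27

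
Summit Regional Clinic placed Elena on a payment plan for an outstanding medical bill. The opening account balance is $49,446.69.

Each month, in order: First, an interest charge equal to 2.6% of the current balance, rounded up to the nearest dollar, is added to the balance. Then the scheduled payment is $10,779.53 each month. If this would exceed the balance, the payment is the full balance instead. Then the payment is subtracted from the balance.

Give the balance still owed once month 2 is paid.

Month 1: opening $49,446.69; interest $1,286.00 → $50,732.69; payment $10,779.53; balance $39,953.16
Month 2: opening $39,953.16; interest $1,039.00 → $40,992.16; payment $10,779.53; balance $30,212.63

$30,212.63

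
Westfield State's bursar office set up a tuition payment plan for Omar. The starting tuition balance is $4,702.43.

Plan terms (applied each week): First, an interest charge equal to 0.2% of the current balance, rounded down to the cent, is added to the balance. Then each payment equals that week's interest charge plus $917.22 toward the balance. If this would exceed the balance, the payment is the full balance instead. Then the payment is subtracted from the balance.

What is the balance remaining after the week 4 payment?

$1,033.55

Week 1: opening $4,702.43; interest $9.40 → $4,711.83; payment $926.62; balance $3,785.21
Week 2: opening $3,785.21; interest $7.57 → $3,792.78; payment $924.79; balance $2,867.99
Week 3: opening $2,867.99; interest $5.73 → $2,873.72; payment $922.95; balance $1,950.77
Week 4: opening $1,950.77; interest $3.90 → $1,954.67; payment $921.12; balance $1,033.55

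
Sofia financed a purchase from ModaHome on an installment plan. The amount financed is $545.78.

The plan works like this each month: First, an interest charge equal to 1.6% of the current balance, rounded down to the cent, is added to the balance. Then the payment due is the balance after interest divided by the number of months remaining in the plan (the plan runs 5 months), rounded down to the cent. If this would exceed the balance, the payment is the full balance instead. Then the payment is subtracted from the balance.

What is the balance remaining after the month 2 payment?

# | Opening | Interest | Payment | End bal
1 | $545.78 | $8.73 | $110.90 | $443.61
2 | $443.61 | $7.09 | $112.67 | $338.03

$338.03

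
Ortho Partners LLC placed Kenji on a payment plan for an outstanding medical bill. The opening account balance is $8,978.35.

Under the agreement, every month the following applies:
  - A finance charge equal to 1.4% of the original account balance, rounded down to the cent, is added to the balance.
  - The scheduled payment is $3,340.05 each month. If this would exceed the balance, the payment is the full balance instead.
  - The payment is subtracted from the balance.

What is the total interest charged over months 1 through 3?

Month 1: $8,978.35 +$125.69 interest = $9,104.04; pay $3,340.05 → $5,763.99
Month 2: $5,763.99 +$125.69 interest = $5,889.68; pay $3,340.05 → $2,549.63
Month 3: $2,549.63 +$125.69 interest = $2,675.32; pay $2,675.32 → $0.00
Total interest: $125.69 + $125.69 + $125.69 = $377.07

$377.07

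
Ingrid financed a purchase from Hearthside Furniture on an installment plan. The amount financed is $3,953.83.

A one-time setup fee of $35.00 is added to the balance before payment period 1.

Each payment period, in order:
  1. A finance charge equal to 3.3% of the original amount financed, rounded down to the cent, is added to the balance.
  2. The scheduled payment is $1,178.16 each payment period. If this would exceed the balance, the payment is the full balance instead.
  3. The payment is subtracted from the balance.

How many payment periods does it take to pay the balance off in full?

4

Payment period 1: opening $3,988.83; interest $130.47 → $4,119.30; payment $1,178.16; balance $2,941.14
Payment period 2: opening $2,941.14; interest $130.47 → $3,071.61; payment $1,178.16; balance $1,893.45
Payment period 3: opening $1,893.45; interest $130.47 → $2,023.92; payment $1,178.16; balance $845.76
Payment period 4: opening $845.76; interest $130.47 → $976.23; payment $976.23; balance $0.00
Balance reaches $0.00 in payment period 4.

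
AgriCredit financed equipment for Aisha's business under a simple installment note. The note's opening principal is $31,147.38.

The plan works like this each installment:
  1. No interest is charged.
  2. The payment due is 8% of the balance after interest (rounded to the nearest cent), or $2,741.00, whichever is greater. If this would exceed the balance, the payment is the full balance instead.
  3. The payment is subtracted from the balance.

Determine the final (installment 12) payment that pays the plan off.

$996.38

# | Opening | Payment | End bal
1 | $31,147.38 | $2,741.00 | $28,406.38
2 | $28,406.38 | $2,741.00 | $25,665.38
3 | $25,665.38 | $2,741.00 | $22,924.38
4 | $22,924.38 | $2,741.00 | $20,183.38
5 | $20,183.38 | $2,741.00 | $17,442.38
6 | $17,442.38 | $2,741.00 | $14,701.38
7 | $14,701.38 | $2,741.00 | $11,960.38
8 | $11,960.38 | $2,741.00 | $9,219.38
9 | $9,219.38 | $2,741.00 | $6,478.38
10 | $6,478.38 | $2,741.00 | $3,737.38
11 | $3,737.38 | $2,741.00 | $996.38
12 | $996.38 | $996.38 | $0.00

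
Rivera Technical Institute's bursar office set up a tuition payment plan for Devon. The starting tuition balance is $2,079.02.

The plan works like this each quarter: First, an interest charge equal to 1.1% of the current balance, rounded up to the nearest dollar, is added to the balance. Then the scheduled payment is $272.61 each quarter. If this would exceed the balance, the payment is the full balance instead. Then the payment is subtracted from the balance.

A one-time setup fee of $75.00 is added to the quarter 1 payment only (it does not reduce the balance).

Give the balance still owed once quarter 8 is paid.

$6.14

Quarter 1: opening $2,079.02; interest $23.00 → $2,102.02; payment $272.61 (+ $75.00 fee); balance $1,829.41
Quarter 2: opening $1,829.41; interest $21.00 → $1,850.41; payment $272.61; balance $1,577.80
Quarter 3: opening $1,577.80; interest $18.00 → $1,595.80; payment $272.61; balance $1,323.19
Quarter 4: opening $1,323.19; interest $15.00 → $1,338.19; payment $272.61; balance $1,065.58
Quarter 5: opening $1,065.58; interest $12.00 → $1,077.58; payment $272.61; balance $804.97
Quarter 6: opening $804.97; interest $9.00 → $813.97; payment $272.61; balance $541.36
Quarter 7: opening $541.36; interest $6.00 → $547.36; payment $272.61; balance $274.75
Quarter 8: opening $274.75; interest $4.00 → $278.75; payment $272.61; balance $6.14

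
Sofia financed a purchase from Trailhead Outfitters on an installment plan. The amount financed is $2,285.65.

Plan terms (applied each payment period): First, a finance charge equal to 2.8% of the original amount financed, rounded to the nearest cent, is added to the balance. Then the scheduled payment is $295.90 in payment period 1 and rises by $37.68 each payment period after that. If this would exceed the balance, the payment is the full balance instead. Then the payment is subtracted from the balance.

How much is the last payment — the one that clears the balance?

$393.05

Payment period 1: $2,285.65 +$64.00 interest = $2,349.65; pay $295.90 → $2,053.75
Payment period 2: $2,053.75 +$64.00 interest = $2,117.75; pay $333.58 → $1,784.17
Payment period 3: $1,784.17 +$64.00 interest = $1,848.17; pay $371.26 → $1,476.91
Payment period 4: $1,476.91 +$64.00 interest = $1,540.91; pay $408.94 → $1,131.97
Payment period 5: $1,131.97 +$64.00 interest = $1,195.97; pay $446.62 → $749.35
Payment period 6: $749.35 +$64.00 interest = $813.35; pay $484.30 → $329.05
Payment period 7: $329.05 +$64.00 interest = $393.05; pay $393.05 → $0.00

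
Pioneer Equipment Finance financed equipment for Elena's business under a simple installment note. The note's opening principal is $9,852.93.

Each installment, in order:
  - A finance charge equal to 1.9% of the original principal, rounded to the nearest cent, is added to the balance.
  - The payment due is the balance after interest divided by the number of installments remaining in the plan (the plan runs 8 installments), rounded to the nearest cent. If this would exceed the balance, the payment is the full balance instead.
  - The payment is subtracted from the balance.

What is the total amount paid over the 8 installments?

$11,350.61

Installment 1: $9,852.93 +$187.21 interest = $10,040.14; pay $1,255.02 → $8,785.12
Installment 2: $8,785.12 +$187.21 interest = $8,972.33; pay $1,281.76 → $7,690.57
Installment 3: $7,690.57 +$187.21 interest = $7,877.78; pay $1,312.96 → $6,564.82
Installment 4: $6,564.82 +$187.21 interest = $6,752.03; pay $1,350.41 → $5,401.62
Installment 5: $5,401.62 +$187.21 interest = $5,588.83; pay $1,397.21 → $4,191.62
Installment 6: $4,191.62 +$187.21 interest = $4,378.83; pay $1,459.61 → $2,919.22
Installment 7: $2,919.22 +$187.21 interest = $3,106.43; pay $1,553.22 → $1,553.21
Installment 8: $1,553.21 +$187.21 interest = $1,740.42; pay $1,740.42 → $0.00
Total paid: $11,350.61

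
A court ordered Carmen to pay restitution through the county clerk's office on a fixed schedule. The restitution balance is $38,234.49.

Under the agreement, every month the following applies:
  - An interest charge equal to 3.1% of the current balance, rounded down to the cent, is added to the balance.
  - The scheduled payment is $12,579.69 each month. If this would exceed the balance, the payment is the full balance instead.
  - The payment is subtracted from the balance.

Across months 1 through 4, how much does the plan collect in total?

Month 1: opening $38,234.49; interest $1,185.26 → $39,419.75; payment $12,579.69; balance $26,840.06
Month 2: opening $26,840.06; interest $832.04 → $27,672.10; payment $12,579.69; balance $15,092.41
Month 3: opening $15,092.41; interest $467.86 → $15,560.27; payment $12,579.69; balance $2,980.58
Month 4: opening $2,980.58; interest $92.39 → $3,072.97; payment $3,072.97; balance $0.00
Total paid: $40,812.04

$40,812.04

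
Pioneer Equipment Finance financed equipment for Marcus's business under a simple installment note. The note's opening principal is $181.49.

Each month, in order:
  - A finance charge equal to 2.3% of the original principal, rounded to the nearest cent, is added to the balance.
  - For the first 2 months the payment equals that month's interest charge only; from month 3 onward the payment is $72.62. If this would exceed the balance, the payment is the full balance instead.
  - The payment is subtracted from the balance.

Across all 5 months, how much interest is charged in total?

$20.85

Month 1: opening $181.49; interest $4.17 → $185.66; payment $4.17; balance $181.49
Month 2: opening $181.49; interest $4.17 → $185.66; payment $4.17; balance $181.49
Month 3: opening $181.49; interest $4.17 → $185.66; payment $72.62; balance $113.04
Month 4: opening $113.04; interest $4.17 → $117.21; payment $72.62; balance $44.59
Month 5: opening $44.59; interest $4.17 → $48.76; payment $48.76; balance $0.00
Total interest: $4.17 + $4.17 + $4.17 + $4.17 + $4.17 = $20.85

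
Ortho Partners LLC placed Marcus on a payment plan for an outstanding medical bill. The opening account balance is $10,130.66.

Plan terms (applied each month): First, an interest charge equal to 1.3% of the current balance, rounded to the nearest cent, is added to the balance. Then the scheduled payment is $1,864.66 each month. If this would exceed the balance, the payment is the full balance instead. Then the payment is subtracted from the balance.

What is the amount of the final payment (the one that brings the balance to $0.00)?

$1,253.71

Month 1: opening $10,130.66; interest $131.70 → $10,262.36; payment $1,864.66; balance $8,397.70
Month 2: opening $8,397.70; interest $109.17 → $8,506.87; payment $1,864.66; balance $6,642.21
Month 3: opening $6,642.21; interest $86.35 → $6,728.56; payment $1,864.66; balance $4,863.90
Month 4: opening $4,863.90; interest $63.23 → $4,927.13; payment $1,864.66; balance $3,062.47
Month 5: opening $3,062.47; interest $39.81 → $3,102.28; payment $1,864.66; balance $1,237.62
Month 6: opening $1,237.62; interest $16.09 → $1,253.71; payment $1,253.71; balance $0.00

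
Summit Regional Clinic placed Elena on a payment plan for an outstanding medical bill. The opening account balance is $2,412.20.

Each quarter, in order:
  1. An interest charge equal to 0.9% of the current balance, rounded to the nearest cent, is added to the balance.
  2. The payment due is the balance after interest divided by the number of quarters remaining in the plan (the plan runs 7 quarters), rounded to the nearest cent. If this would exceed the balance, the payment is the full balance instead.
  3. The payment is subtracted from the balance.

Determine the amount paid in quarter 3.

Quarter 1: opening $2,412.20; interest $21.71 → $2,433.91; payment $347.70; balance $2,086.21
Quarter 2: opening $2,086.21; interest $18.78 → $2,104.99; payment $350.83; balance $1,754.16
Quarter 3: opening $1,754.16; interest $15.79 → $1,769.95; payment $353.99; balance $1,415.96

$353.99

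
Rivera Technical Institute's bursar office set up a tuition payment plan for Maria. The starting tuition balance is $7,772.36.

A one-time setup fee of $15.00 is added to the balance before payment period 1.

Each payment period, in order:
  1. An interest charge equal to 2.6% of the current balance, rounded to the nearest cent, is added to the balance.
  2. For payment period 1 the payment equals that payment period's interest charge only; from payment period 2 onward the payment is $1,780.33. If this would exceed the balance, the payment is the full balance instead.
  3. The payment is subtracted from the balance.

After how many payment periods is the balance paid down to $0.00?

Payment period 1: opening $7,787.36; interest $202.47 → $7,989.83; payment $202.47; balance $7,787.36
Payment period 2: opening $7,787.36; interest $202.47 → $7,989.83; payment $1,780.33; balance $6,209.50
Payment period 3: opening $6,209.50; interest $161.45 → $6,370.95; payment $1,780.33; balance $4,590.62
Payment period 4: opening $4,590.62; interest $119.36 → $4,709.98; payment $1,780.33; balance $2,929.65
Payment period 5: opening $2,929.65; interest $76.17 → $3,005.82; payment $1,780.33; balance $1,225.49
Payment period 6: opening $1,225.49; interest $31.86 → $1,257.35; payment $1,257.35; balance $0.00
Balance reaches $0.00 in payment period 6.

6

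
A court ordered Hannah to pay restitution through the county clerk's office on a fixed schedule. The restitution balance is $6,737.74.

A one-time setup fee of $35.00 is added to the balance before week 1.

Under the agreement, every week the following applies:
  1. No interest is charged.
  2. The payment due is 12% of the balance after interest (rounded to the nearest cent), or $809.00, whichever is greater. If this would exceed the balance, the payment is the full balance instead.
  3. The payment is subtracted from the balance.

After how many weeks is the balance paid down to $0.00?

9

# | Opening | Payment | End bal
1 | $6,772.74 | $812.73 | $5,960.01
2 | $5,960.01 | $809.00 | $5,151.01
3 | $5,151.01 | $809.00 | $4,342.01
4 | $4,342.01 | $809.00 | $3,533.01
5 | $3,533.01 | $809.00 | $2,724.01
6 | $2,724.01 | $809.00 | $1,915.01
7 | $1,915.01 | $809.00 | $1,106.01
8 | $1,106.01 | $809.00 | $297.01
9 | $297.01 | $297.01 | $0.00
Balance reaches $0.00 in week 9.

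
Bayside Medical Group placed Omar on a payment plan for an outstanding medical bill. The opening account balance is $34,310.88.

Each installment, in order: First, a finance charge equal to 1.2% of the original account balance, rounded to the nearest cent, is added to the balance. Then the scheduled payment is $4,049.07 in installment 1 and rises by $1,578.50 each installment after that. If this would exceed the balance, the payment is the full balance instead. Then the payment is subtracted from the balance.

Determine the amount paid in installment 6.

# | Opening | Interest | Payment | End bal
1 | $34,310.88 | $411.73 | $4,049.07 | $30,673.54
2 | $30,673.54 | $411.73 | $5,627.57 | $25,457.70
3 | $25,457.70 | $411.73 | $7,206.07 | $18,663.36
4 | $18,663.36 | $411.73 | $8,784.57 | $10,290.52
5 | $10,290.52 | $411.73 | $10,363.07 | $339.18
6 | $339.18 | $411.73 | $750.91 | $0.00

$750.91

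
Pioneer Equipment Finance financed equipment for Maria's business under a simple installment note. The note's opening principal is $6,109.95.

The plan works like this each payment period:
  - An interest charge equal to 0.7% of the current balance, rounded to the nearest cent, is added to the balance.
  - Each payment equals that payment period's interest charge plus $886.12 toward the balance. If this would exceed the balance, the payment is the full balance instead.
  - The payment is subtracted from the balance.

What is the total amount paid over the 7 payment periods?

Payment period 1: $6,109.95 +$42.77 interest = $6,152.72; pay $928.89 → $5,223.83
Payment period 2: $5,223.83 +$36.57 interest = $5,260.40; pay $922.69 → $4,337.71
Payment period 3: $4,337.71 +$30.36 interest = $4,368.07; pay $916.48 → $3,451.59
Payment period 4: $3,451.59 +$24.16 interest = $3,475.75; pay $910.28 → $2,565.47
Payment period 5: $2,565.47 +$17.96 interest = $2,583.43; pay $904.08 → $1,679.35
Payment period 6: $1,679.35 +$11.76 interest = $1,691.11; pay $897.88 → $793.23
Payment period 7: $793.23 +$5.55 interest = $798.78; pay $798.78 → $0.00
Total paid: $6,279.08

$6,279.08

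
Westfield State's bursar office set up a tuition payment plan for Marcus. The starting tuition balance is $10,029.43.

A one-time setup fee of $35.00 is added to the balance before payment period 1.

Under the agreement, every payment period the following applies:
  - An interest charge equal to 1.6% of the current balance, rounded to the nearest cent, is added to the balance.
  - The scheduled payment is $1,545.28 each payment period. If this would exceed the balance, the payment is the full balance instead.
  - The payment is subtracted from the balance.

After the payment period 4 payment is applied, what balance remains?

$4,393.12

Payment period 1: $10,064.43 +$161.03 interest = $10,225.46; pay $1,545.28 → $8,680.18
Payment period 2: $8,680.18 +$138.88 interest = $8,819.06; pay $1,545.28 → $7,273.78
Payment period 3: $7,273.78 +$116.38 interest = $7,390.16; pay $1,545.28 → $5,844.88
Payment period 4: $5,844.88 +$93.52 interest = $5,938.40; pay $1,545.28 → $4,393.12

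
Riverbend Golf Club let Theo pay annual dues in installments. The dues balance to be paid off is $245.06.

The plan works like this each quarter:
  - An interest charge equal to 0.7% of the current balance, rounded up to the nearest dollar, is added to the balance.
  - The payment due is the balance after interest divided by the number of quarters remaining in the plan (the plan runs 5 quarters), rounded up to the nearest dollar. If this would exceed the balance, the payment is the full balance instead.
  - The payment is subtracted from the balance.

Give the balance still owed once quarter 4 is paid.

$50.06

# | Opening | Interest | Payment | End bal
1 | $245.06 | $2.00 | $50.00 | $197.06
2 | $197.06 | $2.00 | $50.00 | $149.06
3 | $149.06 | $2.00 | $51.00 | $100.06
4 | $100.06 | $1.00 | $51.00 | $50.06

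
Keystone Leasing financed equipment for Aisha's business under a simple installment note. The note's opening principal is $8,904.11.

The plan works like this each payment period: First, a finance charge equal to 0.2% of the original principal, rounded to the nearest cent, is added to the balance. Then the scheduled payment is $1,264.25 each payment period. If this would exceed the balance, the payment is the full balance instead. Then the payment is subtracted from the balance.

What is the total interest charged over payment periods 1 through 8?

$142.48

Payment period 1: opening $8,904.11; interest $17.81 → $8,921.92; payment $1,264.25; balance $7,657.67
Payment period 2: opening $7,657.67; interest $17.81 → $7,675.48; payment $1,264.25; balance $6,411.23
Payment period 3: opening $6,411.23; interest $17.81 → $6,429.04; payment $1,264.25; balance $5,164.79
Payment period 4: opening $5,164.79; interest $17.81 → $5,182.60; payment $1,264.25; balance $3,918.35
Payment period 5: opening $3,918.35; interest $17.81 → $3,936.16; payment $1,264.25; balance $2,671.91
Payment period 6: opening $2,671.91; interest $17.81 → $2,689.72; payment $1,264.25; balance $1,425.47
Payment period 7: opening $1,425.47; interest $17.81 → $1,443.28; payment $1,264.25; balance $179.03
Payment period 8: opening $179.03; interest $17.81 → $196.84; payment $196.84; balance $0.00
Total interest: $17.81 + $17.81 + $17.81 + $17.81 + $17.81 + $17.81 + $17.81 + $17.81 = $142.48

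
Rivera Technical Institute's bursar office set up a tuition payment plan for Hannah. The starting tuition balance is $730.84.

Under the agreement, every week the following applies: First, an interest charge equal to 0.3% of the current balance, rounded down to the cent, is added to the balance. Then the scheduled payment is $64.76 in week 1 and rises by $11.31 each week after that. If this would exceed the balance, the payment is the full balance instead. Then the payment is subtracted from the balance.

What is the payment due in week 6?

$121.31

Week 1: opening $730.84; interest $2.19 → $733.03; payment $64.76; balance $668.27
Week 2: opening $668.27; interest $2.00 → $670.27; payment $76.07; balance $594.20
Week 3: opening $594.20; interest $1.78 → $595.98; payment $87.38; balance $508.60
Week 4: opening $508.60; interest $1.52 → $510.12; payment $98.69; balance $411.43
Week 5: opening $411.43; interest $1.23 → $412.66; payment $110.00; balance $302.66
Week 6: opening $302.66; interest $0.90 → $303.56; payment $121.31; balance $182.25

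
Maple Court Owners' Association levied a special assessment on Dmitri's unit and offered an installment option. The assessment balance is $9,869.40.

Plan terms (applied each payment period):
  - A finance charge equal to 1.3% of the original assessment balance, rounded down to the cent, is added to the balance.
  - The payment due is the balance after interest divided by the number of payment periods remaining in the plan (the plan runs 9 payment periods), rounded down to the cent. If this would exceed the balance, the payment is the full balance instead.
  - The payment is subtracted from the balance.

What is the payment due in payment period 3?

$1,145.22

Payment period 1: opening $9,869.40; interest $128.30 → $9,997.70; payment $1,110.85; balance $8,886.85
Payment period 2: opening $8,886.85; interest $128.30 → $9,015.15; payment $1,126.89; balance $7,888.26
Payment period 3: opening $7,888.26; interest $128.30 → $8,016.56; payment $1,145.22; balance $6,871.34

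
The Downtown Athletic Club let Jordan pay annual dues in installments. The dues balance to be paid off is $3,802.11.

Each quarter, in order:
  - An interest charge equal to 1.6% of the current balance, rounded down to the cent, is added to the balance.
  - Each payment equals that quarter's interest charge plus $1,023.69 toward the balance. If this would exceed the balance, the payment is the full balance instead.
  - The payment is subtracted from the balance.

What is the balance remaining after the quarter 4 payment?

$0.00

# | Opening | Interest | Payment | End bal
1 | $3,802.11 | $60.83 | $1,084.52 | $2,778.42
2 | $2,778.42 | $44.45 | $1,068.14 | $1,754.73
3 | $1,754.73 | $28.07 | $1,051.76 | $731.04
4 | $731.04 | $11.69 | $742.73 | $0.00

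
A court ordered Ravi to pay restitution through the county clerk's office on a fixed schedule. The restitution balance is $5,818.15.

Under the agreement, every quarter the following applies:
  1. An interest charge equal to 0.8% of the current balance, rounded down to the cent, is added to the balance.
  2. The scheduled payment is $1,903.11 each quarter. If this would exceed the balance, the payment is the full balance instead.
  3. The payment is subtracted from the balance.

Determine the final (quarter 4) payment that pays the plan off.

$205.40

# | Opening | Interest | Payment | End bal
1 | $5,818.15 | $46.54 | $1,903.11 | $3,961.58
2 | $3,961.58 | $31.69 | $1,903.11 | $2,090.16
3 | $2,090.16 | $16.72 | $1,903.11 | $203.77
4 | $203.77 | $1.63 | $205.40 | $0.00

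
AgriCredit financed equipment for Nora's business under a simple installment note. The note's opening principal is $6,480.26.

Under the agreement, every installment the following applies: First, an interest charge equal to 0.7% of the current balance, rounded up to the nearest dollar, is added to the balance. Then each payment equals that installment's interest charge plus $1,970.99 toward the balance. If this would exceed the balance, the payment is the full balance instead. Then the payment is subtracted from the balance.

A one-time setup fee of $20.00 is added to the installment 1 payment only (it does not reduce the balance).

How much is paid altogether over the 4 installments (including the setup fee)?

$6,600.26

# | Opening | Interest | Payment | Fee | End bal
1 | $6,480.26 | $46.00 | $2,016.99 | $20.00 | $4,509.27
2 | $4,509.27 | $32.00 | $2,002.99 | — | $2,538.28
3 | $2,538.28 | $18.00 | $1,988.99 | — | $567.29
4 | $567.29 | $4.00 | $571.29 | — | $0.00
Total paid: $6,600.26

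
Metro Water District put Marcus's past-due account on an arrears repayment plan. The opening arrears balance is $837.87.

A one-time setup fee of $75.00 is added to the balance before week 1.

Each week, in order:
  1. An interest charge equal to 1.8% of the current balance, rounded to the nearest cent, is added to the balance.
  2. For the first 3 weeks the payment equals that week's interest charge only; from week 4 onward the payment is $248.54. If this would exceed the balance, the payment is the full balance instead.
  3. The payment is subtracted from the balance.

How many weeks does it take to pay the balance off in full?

Week 1: opening $912.87; interest $16.43 → $929.30; payment $16.43; balance $912.87
Week 2: opening $912.87; interest $16.43 → $929.30; payment $16.43; balance $912.87
Week 3: opening $912.87; interest $16.43 → $929.30; payment $16.43; balance $912.87
Week 4: opening $912.87; interest $16.43 → $929.30; payment $248.54; balance $680.76
Week 5: opening $680.76; interest $12.25 → $693.01; payment $248.54; balance $444.47
Week 6: opening $444.47; interest $8.00 → $452.47; payment $248.54; balance $203.93
Week 7: opening $203.93; interest $3.67 → $207.60; payment $207.60; balance $0.00
Balance reaches $0.00 in week 7.

7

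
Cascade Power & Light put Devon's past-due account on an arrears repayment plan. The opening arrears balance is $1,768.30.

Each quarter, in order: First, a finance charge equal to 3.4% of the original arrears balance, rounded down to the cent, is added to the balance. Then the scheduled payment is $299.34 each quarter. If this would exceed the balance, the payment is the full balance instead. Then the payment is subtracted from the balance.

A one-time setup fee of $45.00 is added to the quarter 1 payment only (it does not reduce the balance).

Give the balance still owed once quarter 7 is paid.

$93.76

Quarter 1: opening $1,768.30; interest $60.12 → $1,828.42; payment $299.34 (+ $45.00 fee); balance $1,529.08
Quarter 2: opening $1,529.08; interest $60.12 → $1,589.20; payment $299.34; balance $1,289.86
Quarter 3: opening $1,289.86; interest $60.12 → $1,349.98; payment $299.34; balance $1,050.64
Quarter 4: opening $1,050.64; interest $60.12 → $1,110.76; payment $299.34; balance $811.42
Quarter 5: opening $811.42; interest $60.12 → $871.54; payment $299.34; balance $572.20
Quarter 6: opening $572.20; interest $60.12 → $632.32; payment $299.34; balance $332.98
Quarter 7: opening $332.98; interest $60.12 → $393.10; payment $299.34; balance $93.76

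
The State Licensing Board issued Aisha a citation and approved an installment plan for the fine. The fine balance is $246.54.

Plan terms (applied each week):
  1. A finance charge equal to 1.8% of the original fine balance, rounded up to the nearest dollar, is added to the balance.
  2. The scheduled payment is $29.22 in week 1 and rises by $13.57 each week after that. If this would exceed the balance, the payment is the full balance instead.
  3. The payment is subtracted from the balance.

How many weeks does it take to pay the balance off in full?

Week 1: opening $246.54; interest $5.00 → $251.54; payment $29.22; balance $222.32
Week 2: opening $222.32; interest $5.00 → $227.32; payment $42.79; balance $184.53
Week 3: opening $184.53; interest $5.00 → $189.53; payment $56.36; balance $133.17
Week 4: opening $133.17; interest $5.00 → $138.17; payment $69.93; balance $68.24
Week 5: opening $68.24; interest $5.00 → $73.24; payment $73.24; balance $0.00
Balance reaches $0.00 in week 5.

5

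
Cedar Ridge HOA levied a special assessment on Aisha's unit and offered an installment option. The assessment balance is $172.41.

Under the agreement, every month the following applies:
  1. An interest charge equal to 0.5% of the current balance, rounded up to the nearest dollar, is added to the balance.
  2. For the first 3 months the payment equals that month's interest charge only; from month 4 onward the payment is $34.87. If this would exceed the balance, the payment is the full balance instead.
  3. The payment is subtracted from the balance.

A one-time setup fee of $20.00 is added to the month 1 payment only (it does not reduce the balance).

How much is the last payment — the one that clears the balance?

Month 1: $172.41 +$1.00 interest = $173.41; pay $1.00 (+ $20.00 fee) → $172.41
Month 2: $172.41 +$1.00 interest = $173.41; pay $1.00 → $172.41
Month 3: $172.41 +$1.00 interest = $173.41; pay $1.00 → $172.41
Month 4: $172.41 +$1.00 interest = $173.41; pay $34.87 → $138.54
Month 5: $138.54 +$1.00 interest = $139.54; pay $34.87 → $104.67
Month 6: $104.67 +$1.00 interest = $105.67; pay $34.87 → $70.80
Month 7: $70.80 +$1.00 interest = $71.80; pay $34.87 → $36.93
Month 8: $36.93 +$1.00 interest = $37.93; pay $34.87 → $3.06
Month 9: $3.06 +$1.00 interest = $4.06; pay $4.06 → $0.00

$4.06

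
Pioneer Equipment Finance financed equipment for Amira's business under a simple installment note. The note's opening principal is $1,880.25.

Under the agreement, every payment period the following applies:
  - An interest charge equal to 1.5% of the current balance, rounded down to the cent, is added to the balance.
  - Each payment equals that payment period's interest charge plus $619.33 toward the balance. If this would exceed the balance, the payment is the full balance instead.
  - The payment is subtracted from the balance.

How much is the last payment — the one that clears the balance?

Payment period 1: opening $1,880.25; interest $28.20 → $1,908.45; payment $647.53; balance $1,260.92
Payment period 2: opening $1,260.92; interest $18.91 → $1,279.83; payment $638.24; balance $641.59
Payment period 3: opening $641.59; interest $9.62 → $651.21; payment $628.95; balance $22.26
Payment period 4: opening $22.26; interest $0.33 → $22.59; payment $22.59; balance $0.00

$22.59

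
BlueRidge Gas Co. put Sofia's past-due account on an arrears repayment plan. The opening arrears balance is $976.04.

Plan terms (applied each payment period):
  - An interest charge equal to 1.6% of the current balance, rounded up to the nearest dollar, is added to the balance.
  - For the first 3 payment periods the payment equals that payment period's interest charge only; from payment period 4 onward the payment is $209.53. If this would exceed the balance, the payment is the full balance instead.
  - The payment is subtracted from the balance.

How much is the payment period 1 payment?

$16.00

Payment period 1: $976.04 +$16.00 interest = $992.04; pay $16.00 → $976.04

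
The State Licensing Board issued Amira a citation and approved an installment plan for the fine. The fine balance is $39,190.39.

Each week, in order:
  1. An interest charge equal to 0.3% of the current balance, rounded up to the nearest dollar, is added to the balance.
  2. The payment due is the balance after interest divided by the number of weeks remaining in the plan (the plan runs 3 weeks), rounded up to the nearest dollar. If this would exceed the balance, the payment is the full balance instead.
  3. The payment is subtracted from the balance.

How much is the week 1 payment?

$13,103.00

Week 1: opening $39,190.39; interest $118.00 → $39,308.39; payment $13,103.00; balance $26,205.39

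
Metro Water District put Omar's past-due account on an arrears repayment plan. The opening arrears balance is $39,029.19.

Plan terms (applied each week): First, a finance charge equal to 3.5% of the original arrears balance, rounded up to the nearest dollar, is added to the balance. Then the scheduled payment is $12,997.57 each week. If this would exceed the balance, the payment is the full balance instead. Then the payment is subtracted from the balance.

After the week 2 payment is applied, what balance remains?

# | Opening | Interest | Payment | End bal
1 | $39,029.19 | $1,367.00 | $12,997.57 | $27,398.62
2 | $27,398.62 | $1,367.00 | $12,997.57 | $15,768.05

$15,768.05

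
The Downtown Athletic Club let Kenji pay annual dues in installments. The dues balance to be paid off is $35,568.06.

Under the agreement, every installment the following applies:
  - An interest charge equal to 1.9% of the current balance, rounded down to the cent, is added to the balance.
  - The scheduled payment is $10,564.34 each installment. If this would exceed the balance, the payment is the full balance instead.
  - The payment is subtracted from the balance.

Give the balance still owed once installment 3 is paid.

Installment 1: $35,568.06 +$675.79 interest = $36,243.85; pay $10,564.34 → $25,679.51
Installment 2: $25,679.51 +$487.91 interest = $26,167.42; pay $10,564.34 → $15,603.08
Installment 3: $15,603.08 +$296.45 interest = $15,899.53; pay $10,564.34 → $5,335.19

$5,335.19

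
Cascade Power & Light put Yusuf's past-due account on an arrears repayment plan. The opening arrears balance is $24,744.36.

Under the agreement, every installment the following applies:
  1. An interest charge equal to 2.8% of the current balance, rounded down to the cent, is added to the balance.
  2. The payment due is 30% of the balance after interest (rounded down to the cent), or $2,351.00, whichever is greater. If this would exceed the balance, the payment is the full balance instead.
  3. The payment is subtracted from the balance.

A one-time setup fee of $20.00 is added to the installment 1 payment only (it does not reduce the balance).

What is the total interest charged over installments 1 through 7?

$2,182.10

Installment 1: opening $24,744.36; interest $692.84 → $25,437.20; payment $7,631.16 (+ $20.00 fee); balance $17,806.04
Installment 2: opening $17,806.04; interest $498.56 → $18,304.60; payment $5,491.38; balance $12,813.22
Installment 3: opening $12,813.22; interest $358.77 → $13,171.99; payment $3,951.59; balance $9,220.40
Installment 4: opening $9,220.40; interest $258.17 → $9,478.57; payment $2,843.57; balance $6,635.00
Installment 5: opening $6,635.00; interest $185.78 → $6,820.78; payment $2,351.00; balance $4,469.78
Installment 6: opening $4,469.78; interest $125.15 → $4,594.93; payment $2,351.00; balance $2,243.93
Installment 7: opening $2,243.93; interest $62.83 → $2,306.76; payment $2,306.76; balance $0.00
Total interest: $692.84 + $498.56 + $358.77 + $258.17 + $185.78 + $125.15 + $62.83 = $2,182.10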